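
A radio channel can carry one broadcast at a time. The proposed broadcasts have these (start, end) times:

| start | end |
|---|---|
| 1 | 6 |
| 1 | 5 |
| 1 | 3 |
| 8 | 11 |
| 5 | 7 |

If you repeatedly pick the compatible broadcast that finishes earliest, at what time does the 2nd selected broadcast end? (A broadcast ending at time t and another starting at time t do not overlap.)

7

By end time: (1,3), (1,5), (1,6), (5,7), (8,11).
Pick (1,3); next start ≥ 3 → (5,7); next start ≥ 7 → (8,11).
Selected: (1,3) (5,7) (8,11)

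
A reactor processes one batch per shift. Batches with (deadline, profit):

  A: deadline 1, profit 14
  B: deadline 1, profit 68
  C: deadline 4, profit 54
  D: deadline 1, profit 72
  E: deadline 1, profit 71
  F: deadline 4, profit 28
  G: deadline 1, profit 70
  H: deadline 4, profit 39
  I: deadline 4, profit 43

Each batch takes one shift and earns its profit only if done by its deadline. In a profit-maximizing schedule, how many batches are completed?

Sort by profit descending; place each in the latest free slot ≤ its deadline.
Profit order: D=72 E=71 G=70 B=68 C=54 I=43 H=39 F=28 A=14
Assign: D→slot 1, E skipped, G skipped, B skipped, C→slot 4, I→slot 3, H→slot 2, F skipped, A skipped.
Slots: [1:D] [2:H] [3:I] [4:C]
4 of 9 scheduled.

4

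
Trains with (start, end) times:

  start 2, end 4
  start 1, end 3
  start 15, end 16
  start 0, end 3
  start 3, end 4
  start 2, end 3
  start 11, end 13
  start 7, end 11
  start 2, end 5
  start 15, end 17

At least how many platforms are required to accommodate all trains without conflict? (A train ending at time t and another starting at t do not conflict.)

5

The answer is the maximum number of intervals overlapping at any instant.
Events (time:±→running): 0:+→1 1:+→2 2:+→3 2:+→4 2:+→5 … peak 5.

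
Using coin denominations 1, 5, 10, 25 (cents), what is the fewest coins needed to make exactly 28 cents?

28 − 1×25→3 − 3×1→0
Total coins = 1 + 3 = 4

4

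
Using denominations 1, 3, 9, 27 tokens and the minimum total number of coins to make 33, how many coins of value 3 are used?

2

Use the largest denomination that fits, subtract, and repeat.
33 − 1×27→6 − 2×3→0
Count of 3: 2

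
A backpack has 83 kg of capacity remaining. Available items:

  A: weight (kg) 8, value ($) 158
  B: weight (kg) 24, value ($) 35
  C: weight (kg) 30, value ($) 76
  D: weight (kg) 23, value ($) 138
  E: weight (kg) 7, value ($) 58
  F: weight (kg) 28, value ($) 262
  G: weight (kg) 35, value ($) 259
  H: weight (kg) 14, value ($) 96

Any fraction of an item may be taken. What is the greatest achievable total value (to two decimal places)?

Greedy by value/weight ratio, highest first.
Order: A (158/8=19.75) > F (262/28=9.36) > E (58/7=8.29) > G (259/35=7.40) > H (96/14=6.86) > D (138/23=6.00) > C (76/30=2.53) > B (35/24=1.46)
Fill: take A (8 @ 158) → take F (28 @ 262) → take E (7 @ 58) → take G (35 @ 259) → take 5/14 of H → 34.29; 83/83 used.
Total value = 771.29

771.29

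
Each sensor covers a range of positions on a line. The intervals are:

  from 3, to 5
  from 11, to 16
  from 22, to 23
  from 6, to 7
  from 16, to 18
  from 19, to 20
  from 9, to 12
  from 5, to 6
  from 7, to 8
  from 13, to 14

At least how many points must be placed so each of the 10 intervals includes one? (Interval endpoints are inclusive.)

7

By right end: [3,5]  [5,6]  [6,7]  [7,8]  [9,12]  [13,14]  [11,16]  [16,18]  [19,20]  [22,23]
[3,5] uncovered → point at 5; [6,7] uncovered → point at 7; [9,12] uncovered → point at 12; [13,14] uncovered → point at 14; [16,18] uncovered → point at 18; [19,20] uncovered → point at 20; [22,23] uncovered → point at 23.
Points: 5, 7, 12, 14, 18, 20, 23 (7 total).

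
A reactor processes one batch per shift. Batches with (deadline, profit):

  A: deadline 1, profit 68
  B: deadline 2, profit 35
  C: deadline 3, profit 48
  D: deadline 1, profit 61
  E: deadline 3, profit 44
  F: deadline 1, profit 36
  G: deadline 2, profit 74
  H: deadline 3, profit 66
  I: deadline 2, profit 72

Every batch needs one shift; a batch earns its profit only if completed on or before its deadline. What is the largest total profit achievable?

By profit: G(d2,74), I(d2,72), A(d1,68), H(d3,66), D(d1,61), C(d3,48), E(d3,44), F(d1,36), B(d2,35)
G→slot 2; I→slot 1; A skipped; H→slot 3; D skipped; C skipped; E skipped; F skipped; B skipped.
Profit = 72 + 74 + 66 = 212

212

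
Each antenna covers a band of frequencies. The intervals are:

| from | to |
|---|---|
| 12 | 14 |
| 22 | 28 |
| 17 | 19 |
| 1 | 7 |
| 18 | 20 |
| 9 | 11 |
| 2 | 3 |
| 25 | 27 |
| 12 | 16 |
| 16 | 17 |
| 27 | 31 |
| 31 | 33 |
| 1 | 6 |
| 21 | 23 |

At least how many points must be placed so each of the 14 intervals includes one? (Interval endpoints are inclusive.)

8

Process intervals by earliest right end; each time one isn't hit yet, stab at its right endpoint.
By right end: [2,3]  [1,6]  [1,7]  [9,11]  [12,14]  [12,16]  [16,17]  [17,19]  [18,20]  [21,23]  [25,27]  [22,28]  [27,31]  [31,33]
[2,3] uncovered → point at 3; [9,11] uncovered → point at 11; [12,14] uncovered → point at 14; [16,17] uncovered → point at 17; [18,20] uncovered → point at 20; [21,23] uncovered → point at 23; [25,27] uncovered → point at 27; [31,33] uncovered → point at 33.
Points: 3, 11, 14, 17, 20, 23, 27, 33 (8 total).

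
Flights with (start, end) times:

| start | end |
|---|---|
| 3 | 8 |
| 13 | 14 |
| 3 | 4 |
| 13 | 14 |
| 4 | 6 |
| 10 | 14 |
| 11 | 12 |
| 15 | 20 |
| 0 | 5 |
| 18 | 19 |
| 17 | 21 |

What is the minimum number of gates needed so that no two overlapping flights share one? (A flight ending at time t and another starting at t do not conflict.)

3

Count concurrent intervals with a sweep; the peak is the room count.
Events (time:±→running): 0:+→1 3:+→2 3:+→3 … peak 3.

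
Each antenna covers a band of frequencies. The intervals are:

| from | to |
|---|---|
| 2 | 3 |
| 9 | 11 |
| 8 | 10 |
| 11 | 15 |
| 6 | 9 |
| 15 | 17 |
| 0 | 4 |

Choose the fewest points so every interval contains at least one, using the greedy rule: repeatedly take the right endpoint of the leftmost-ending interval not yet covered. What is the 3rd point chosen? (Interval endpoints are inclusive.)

15

Sort by right endpoint; whenever an interval is uncovered, place a point at its right end.
By right end: [2,3]  [0,4]  [6,9]  [8,10]  [9,11]  [11,15]  [15,17]
[2,3] uncovered → point at 3; [6,9] uncovered → point at 9; [11,15] uncovered → point at 15.
Points: 3, 9, 15 (3 total).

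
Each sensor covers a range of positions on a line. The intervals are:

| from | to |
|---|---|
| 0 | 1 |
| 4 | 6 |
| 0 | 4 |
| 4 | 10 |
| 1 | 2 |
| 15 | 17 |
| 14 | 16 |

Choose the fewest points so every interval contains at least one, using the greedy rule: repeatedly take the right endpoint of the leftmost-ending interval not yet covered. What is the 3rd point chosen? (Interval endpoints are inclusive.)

Sort by right endpoint; whenever an interval is uncovered, place a point at its right end.
By right end: [0,1]  [1,2]  [0,4]  [4,6]  [4,10]  [14,16]  [15,17]
[0,1] uncovered → point at 1; [4,6] uncovered → point at 6; [14,16] uncovered → point at 16.
Points: 1, 6, 16 (3 total).

16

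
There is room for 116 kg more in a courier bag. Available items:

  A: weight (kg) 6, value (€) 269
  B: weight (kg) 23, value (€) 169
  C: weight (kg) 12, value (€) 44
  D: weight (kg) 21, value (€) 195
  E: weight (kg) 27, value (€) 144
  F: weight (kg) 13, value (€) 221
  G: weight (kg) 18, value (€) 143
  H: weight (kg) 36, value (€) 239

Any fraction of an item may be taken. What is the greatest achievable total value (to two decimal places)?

Order: A (269/6=44.83) > F (221/13=17.00) > D (195/21=9.29) > G (143/18=7.94) > B (169/23=7.35) > H (239/36=6.64) > E (144/27=5.33) > C (44/12=3.67)
Fill: take A (6 @ 269) → take F (13 @ 221) → take D (21 @ 195) → take G (18 @ 143) → take B (23 @ 169) → take 35/36 of H → 232.36; 116/116 used.
Total value = 1229.36

1229.36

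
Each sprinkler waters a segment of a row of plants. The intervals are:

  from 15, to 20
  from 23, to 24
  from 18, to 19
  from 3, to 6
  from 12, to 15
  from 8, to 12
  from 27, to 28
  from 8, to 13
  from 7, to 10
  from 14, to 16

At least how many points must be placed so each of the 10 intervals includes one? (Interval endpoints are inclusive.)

Sorted: [3,6] [7,10] [8,12] [8,13] [12,15] [14,16] [18,19] [15,20] [23,24] [27,28]
{[3,6]} hit by 6; {[7,10],[8,12],[8,13]} hit by 10; {[12,15],[14,16]} hit by 15; {[18,19],[15,20]} hit by 19; {[23,24]} hit by 24; {[27,28]} hit by 28.
Points: 6, 10, 15, 19, 24, 28 (6 total).

6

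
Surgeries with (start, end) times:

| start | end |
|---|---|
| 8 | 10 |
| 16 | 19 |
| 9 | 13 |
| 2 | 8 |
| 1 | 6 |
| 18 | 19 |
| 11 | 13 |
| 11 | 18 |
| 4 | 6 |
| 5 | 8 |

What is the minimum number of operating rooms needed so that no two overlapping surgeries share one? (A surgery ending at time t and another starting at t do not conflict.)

starts: [1, 2, 4, 5, 8, 9, 11, 11, 16, 18]
ends:   [6, 6, 8, 8, 10, 13, 13, 18, 19, 19]
s1→1 s2→2 s4→3 s5→4  — peak 4.

4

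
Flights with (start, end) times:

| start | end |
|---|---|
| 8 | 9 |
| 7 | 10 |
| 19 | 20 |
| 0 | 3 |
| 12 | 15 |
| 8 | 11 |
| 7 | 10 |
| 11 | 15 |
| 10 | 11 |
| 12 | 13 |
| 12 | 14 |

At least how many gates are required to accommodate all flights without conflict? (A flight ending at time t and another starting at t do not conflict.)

starts: [0, 7, 7, 8, 8, 10, 11, 12, 12, 12, 19]
ends:   [3, 9, 10, 10, 11, 11, 13, 14, 15, 15, 20]
s0→1 e3→0 s7→1 s7→2 s8→3 s8→4  — peak 4.

4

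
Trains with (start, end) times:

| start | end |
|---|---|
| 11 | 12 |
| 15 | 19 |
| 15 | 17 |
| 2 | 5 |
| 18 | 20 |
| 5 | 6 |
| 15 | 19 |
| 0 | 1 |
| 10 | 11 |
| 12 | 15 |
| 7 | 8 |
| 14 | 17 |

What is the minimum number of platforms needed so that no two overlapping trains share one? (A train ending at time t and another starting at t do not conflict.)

4

Events (time:±→running): 0:+→1 1:-→0 2:+→1 5:-→0 5:+→1 6:-→0 7:+→1 8:-→0 10:+→1 11:-→0 11:+→1 12:-→0 12:+→1 14:+→2 15:-→1 15:+→2 15:+→3 15:+→4 … peak 4.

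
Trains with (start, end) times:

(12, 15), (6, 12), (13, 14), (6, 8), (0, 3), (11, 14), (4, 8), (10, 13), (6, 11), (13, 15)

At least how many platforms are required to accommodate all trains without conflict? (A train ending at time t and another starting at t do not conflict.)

4

starts: [0, 4, 6, 6, 6, 10, 11, 12, 13, 13]
ends:   [3, 8, 8, 11, 12, 13, 14, 14, 15, 15]
s0→1 e3→0 s4→1 s6→2 s6→3 s6→4  — peak 4.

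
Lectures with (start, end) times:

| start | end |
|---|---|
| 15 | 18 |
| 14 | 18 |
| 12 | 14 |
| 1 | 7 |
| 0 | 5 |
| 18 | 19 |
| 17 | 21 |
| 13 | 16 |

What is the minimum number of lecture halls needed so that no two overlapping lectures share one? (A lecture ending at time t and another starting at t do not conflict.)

3

Count concurrent intervals with a sweep; the peak is the room count.
Events (time:±→running): 0:+→1 1:+→2 5:-→1 7:-→0 12:+→1 13:+→2 14:-→1 14:+→2 15:+→3 … peak 3.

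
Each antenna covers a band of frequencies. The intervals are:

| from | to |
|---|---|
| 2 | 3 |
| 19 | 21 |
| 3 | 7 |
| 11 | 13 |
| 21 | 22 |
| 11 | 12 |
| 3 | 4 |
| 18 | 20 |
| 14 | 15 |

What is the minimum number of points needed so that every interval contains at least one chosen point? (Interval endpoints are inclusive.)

5

Sort by right endpoint; whenever an interval is uncovered, place a point at its right end.
By right end: [2,3]  [3,4]  [3,7]  [11,12]  [11,13]  [14,15]  [18,20]  [19,21]  [21,22]
[2,3] uncovered → point at 3; [11,12] uncovered → point at 12; [14,15] uncovered → point at 15; [18,20] uncovered → point at 20; [21,22] uncovered → point at 22.
Points: 3, 12, 15, 20, 22 (5 total).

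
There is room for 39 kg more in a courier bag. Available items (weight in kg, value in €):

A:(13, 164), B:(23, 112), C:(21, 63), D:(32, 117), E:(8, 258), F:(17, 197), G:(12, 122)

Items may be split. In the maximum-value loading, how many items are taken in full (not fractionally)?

Sort by value per unit weight and fill in that order.
Ratios (sorted): E 32.25, A 12.62, F 11.59, G 10.17, B 4.87, D 3.66, C 3.00
take E (8 @ 258); take A (13 @ 164); take F (17 @ 197); take 1/12 of G → 10.17. Capacity used 39/39.
3 item(s) taken whole; one partial (take 1/12 of G).

3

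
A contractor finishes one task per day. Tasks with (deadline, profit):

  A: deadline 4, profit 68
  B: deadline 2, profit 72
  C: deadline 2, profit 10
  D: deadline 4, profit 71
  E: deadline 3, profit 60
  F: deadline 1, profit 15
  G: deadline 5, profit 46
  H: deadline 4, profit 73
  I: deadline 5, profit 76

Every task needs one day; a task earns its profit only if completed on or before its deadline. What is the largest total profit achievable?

Take jobs in profit order; each goes to the latest open slot no later than its deadline.
By profit: I(d5,76), H(d4,73), B(d2,72), D(d4,71), A(d4,68), E(d3,60), G(d5,46), F(d1,15), C(d2,10)
I→slot 5; H→slot 4; B→slot 2; D→slot 3; A→slot 1; E skipped; G skipped; F skipped; C skipped.
Profit = 68 + 72 + 71 + 73 + 76 = 360

360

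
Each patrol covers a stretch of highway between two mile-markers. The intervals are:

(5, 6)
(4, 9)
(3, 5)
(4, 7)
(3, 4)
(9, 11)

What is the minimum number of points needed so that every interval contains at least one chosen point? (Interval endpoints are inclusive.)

Process intervals by earliest right end; each time one isn't hit yet, stab at its right endpoint.
By right end: [3,4]  [3,5]  [5,6]  [4,7]  [4,9]  [9,11]
[3,4] uncovered → point at 4; [5,6] uncovered → point at 6; [9,11] uncovered → point at 11.
Points: 4, 6, 11 (3 total).

3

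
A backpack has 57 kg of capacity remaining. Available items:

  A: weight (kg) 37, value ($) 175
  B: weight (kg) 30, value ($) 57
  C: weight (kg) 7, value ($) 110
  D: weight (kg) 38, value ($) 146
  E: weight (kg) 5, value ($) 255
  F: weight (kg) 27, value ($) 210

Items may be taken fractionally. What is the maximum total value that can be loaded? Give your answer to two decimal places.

Ratios (sorted): E 51.00, C 15.71, F 7.78, A 4.73, D 3.84, B 1.90
take E (5 @ 255); take C (7 @ 110); take F (27 @ 210); take 18/37 of A → 85.14. Capacity used 57/57.
Total value = 660.14

660.14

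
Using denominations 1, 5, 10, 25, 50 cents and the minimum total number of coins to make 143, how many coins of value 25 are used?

1

Use the largest denomination that fits, subtract, and repeat.
143 = 2×50 + 1×25 + 1×10 + 1×5 + 3×1
Count of 25: 1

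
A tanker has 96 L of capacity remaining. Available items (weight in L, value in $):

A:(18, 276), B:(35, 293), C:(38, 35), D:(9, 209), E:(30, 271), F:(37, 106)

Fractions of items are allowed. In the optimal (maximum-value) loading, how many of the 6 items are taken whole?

4

Sort by value per unit weight and fill in that order.
Ratios (sorted): D 23.22, A 15.33, E 9.03, B 8.37, F 2.86, C 0.92
take D (9 @ 209); take A (18 @ 276); take E (30 @ 271); take B (35 @ 293); take 4/37 of F → 11.46. Capacity used 96/96.
4 item(s) taken whole; one partial (take 4/37 of F).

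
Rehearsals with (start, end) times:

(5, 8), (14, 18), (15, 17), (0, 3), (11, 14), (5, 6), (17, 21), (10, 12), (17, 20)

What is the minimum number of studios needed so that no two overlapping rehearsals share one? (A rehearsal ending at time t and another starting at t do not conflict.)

Events (time:±→running): 0:+→1 3:-→0 5:+→1 5:+→2 6:-→1 8:-→0 10:+→1 11:+→2 12:-→1 14:-→0 14:+→1 15:+→2 17:-→1 17:+→2 17:+→3 … peak 3.

3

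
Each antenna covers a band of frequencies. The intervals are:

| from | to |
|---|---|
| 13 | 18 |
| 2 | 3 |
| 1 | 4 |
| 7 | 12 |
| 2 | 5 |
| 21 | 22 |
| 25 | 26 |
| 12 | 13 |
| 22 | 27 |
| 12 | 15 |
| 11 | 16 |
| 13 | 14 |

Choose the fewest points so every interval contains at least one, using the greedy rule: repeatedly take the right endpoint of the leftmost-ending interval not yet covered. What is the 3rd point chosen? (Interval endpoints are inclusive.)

Process intervals by earliest right end; each time one isn't hit yet, stab at its right endpoint.
By right end: [2,3]  [1,4]  [2,5]  [7,12]  [12,13]  [13,14]  [12,15]  [11,16]  [13,18]  [21,22]  [25,26]  [22,27]
[2,3] uncovered → point at 3; [7,12] uncovered → point at 12; [13,14] uncovered → point at 14; [21,22] uncovered → point at 22; [25,26] uncovered → point at 26.
Points: 3, 12, 14, 22, 26 (5 total).

14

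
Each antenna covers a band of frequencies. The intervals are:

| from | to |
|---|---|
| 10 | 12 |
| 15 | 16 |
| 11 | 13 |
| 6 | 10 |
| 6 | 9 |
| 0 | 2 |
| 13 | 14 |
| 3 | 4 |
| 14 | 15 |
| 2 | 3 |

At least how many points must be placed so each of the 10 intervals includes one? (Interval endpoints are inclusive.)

By right end: [0,2]  [2,3]  [3,4]  [6,9]  [6,10]  [10,12]  [11,13]  [13,14]  [14,15]  [15,16]
[0,2] uncovered → point at 2; [3,4] uncovered → point at 4; [6,9] uncovered → point at 9; [10,12] uncovered → point at 12; [13,14] uncovered → point at 14; [15,16] uncovered → point at 16.
Points: 2, 4, 9, 12, 14, 16 (6 total).

6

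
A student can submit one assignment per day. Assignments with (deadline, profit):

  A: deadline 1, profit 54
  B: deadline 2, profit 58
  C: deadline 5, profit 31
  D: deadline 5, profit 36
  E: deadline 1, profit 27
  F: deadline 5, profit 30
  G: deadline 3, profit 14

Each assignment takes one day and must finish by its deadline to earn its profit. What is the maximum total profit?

209

Profit order: B=58 A=54 D=36 C=31 F=30 E=27 G=14
Assign: B→slot 2, A→slot 1, D→slot 5, C→slot 4, F→slot 3, E skipped, G skipped.
Slots: [1:A] [2:B] [3:F] [4:C] [5:D]
Profit = 54 + 58 + 30 + 31 + 36 = 209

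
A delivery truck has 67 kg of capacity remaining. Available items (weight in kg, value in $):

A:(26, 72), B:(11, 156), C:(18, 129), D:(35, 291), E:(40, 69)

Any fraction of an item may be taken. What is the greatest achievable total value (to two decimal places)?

Sort by value per unit weight and fill in that order.
Order: B (156/11=14.18) > D (291/35=8.31) > C (129/18=7.17) > A (72/26=2.77) > E (69/40=1.73)
Fill: take B (11 @ 156) → take D (35 @ 291) → take C (18 @ 129) → take 3/26 of A → 8.31; 67/67 used.
Total value = 584.31

584.31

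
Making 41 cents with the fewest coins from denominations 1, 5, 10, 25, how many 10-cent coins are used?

Greedy: take as many of the largest coin as possible, then repeat with the remainder.
41 = 1×25 + 1×10 + 1×5 + 1×1
Count of 10: 1

1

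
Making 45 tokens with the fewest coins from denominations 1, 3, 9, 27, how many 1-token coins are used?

45 − 1×27→18 − 2×9→0
Count of 1: 0

0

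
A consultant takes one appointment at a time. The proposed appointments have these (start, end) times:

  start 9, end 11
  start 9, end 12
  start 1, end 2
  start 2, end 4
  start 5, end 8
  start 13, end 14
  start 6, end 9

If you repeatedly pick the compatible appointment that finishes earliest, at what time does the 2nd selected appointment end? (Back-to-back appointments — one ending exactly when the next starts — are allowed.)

4

Greedy by earliest finish: after sorting by end time, pick each interval compatible with the last pick.
By end time: (1,2), (2,4), (5,8), (6,9), (9,11), (9,12), (13,14).
Pick (1,2); next start ≥ 2 → (2,4); next start ≥ 4 → (5,8); next start ≥ 8 → (9,11); next start ≥ 11 → (13,14).
Selected: (1,2) (2,4) (5,8) (9,11) (13,14)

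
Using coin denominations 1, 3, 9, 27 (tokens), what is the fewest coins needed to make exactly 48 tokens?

4

Greedy: take as many of the largest coin as possible, then repeat with the remainder.
48 − 1×27→21 − 2×9→3 − 1×3→0
Total coins = 1 + 2 + 1 = 4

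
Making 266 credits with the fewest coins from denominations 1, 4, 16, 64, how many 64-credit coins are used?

4

266 − 4×64→10 − 2×4→2 − 2×1→0
Count of 64: 4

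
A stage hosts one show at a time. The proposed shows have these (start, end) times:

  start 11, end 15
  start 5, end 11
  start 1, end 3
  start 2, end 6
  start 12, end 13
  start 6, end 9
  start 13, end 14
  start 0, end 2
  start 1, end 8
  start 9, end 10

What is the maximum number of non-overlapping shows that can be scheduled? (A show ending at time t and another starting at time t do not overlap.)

By end time: (0,2), (1,3), (2,6), (1,8), (6,9), (9,10), (5,11), (12,13), (13,14), (11,15).
Pick (0,2); next start ≥ 2 → (2,6); next start ≥ 6 → (6,9); next start ≥ 9 → (9,10); next start ≥ 10 → (12,13); next start ≥ 13 → (13,14).
Selected 6 shows.

6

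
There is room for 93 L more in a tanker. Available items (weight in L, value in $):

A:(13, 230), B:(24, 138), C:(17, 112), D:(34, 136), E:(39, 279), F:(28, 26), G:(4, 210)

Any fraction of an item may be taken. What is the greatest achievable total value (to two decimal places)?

Greedy by value/weight ratio, highest first.
Order: G (210/4=52.50) > A (230/13=17.69) > E (279/39=7.15) > C (112/17=6.59) > B (138/24=5.75) > D (136/34=4.00) > F (26/28=0.93)
Fill: take G (4 @ 210) → take A (13 @ 230) → take E (39 @ 279) → take C (17 @ 112) → take 20/24 of B → 115.00; 93/93 used.
Total value = 946.00

946.00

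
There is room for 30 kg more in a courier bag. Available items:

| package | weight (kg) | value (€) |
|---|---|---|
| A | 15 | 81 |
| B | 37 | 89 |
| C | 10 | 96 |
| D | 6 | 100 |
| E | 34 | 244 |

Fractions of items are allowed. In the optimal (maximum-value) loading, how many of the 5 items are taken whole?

2

Ratios (sorted): D 16.67, C 9.60, E 7.18, A 5.40, B 2.41
take D (6 @ 100); take C (10 @ 96); take 14/34 of E → 100.47. Capacity used 30/30.
2 item(s) taken whole; one partial (take 14/34 of E).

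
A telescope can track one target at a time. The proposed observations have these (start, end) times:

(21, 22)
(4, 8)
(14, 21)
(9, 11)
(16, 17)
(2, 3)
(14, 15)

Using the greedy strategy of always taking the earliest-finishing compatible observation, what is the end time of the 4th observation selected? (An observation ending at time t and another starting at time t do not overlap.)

Sort by end time and greedily take each interval whose start is ≥ the last chosen end.
By end time: (2,3), (4,8), (9,11), (14,15), (16,17), (14,21), (21,22).
Pick (2,3); next start ≥ 3 → (4,8); next start ≥ 8 → (9,11); next start ≥ 11 → (14,15); next start ≥ 15 → (16,17); next start ≥ 17 → (21,22).
Selected: (2,3) (4,8) (9,11) (14,15) (16,17) (21,22)

15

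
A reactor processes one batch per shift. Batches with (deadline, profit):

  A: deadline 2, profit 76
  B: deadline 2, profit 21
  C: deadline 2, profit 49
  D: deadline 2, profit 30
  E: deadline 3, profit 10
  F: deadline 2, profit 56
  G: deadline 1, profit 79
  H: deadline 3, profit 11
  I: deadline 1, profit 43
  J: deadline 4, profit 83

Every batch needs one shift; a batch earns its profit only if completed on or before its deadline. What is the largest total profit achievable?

249

Sort by profit descending; place each in the latest free slot ≤ its deadline.
Profit order: J=83 G=79 A=76 F=56 C=49 I=43 D=30 B=21 H=11 E=10
Assign: J→slot 4, G→slot 1, A→slot 2, F skipped, C skipped, I skipped, D skipped, B skipped, H→slot 3, E skipped.
Slots: [1:G] [2:A] [3:H] [4:J]
Profit = 79 + 76 + 11 + 83 = 249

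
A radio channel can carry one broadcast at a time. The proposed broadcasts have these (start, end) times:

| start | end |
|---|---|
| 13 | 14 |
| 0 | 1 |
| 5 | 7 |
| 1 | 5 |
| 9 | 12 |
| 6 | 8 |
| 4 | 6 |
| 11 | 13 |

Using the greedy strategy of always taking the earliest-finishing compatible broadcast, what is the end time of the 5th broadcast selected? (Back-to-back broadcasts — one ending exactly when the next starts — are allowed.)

14

Greedy by earliest finish: after sorting by end time, pick each interval compatible with the last pick.
Sorted by end: (0,1)  (1,5)  (4,6)  (5,7)  (6,8)  (9,12)  (11,13)  (13,14)
take (0,1); take (1,5); take (5,7); take (9,12); skip (11,13); take (13,14).
Selected: (0,1) (1,5) (5,7) (9,12) (13,14)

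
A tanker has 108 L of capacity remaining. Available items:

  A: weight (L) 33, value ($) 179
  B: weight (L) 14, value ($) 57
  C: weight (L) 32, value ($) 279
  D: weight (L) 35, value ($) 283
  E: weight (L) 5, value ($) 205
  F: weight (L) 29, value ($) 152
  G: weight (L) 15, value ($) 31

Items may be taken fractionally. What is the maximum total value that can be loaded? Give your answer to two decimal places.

Sort by value per unit weight and fill in that order.
Ratios (sorted): E 41.00, C 8.72, D 8.09, A 5.42, F 5.24, B 4.07, G 2.07
take E (5 @ 205); take C (32 @ 279); take D (35 @ 283); take A (33 @ 179); take 3/29 of F → 15.72. Capacity used 108/108.
Total value = 961.72

961.72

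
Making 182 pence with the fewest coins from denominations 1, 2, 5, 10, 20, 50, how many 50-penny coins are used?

3

182 = 3×50 + 1×20 + 1×10 + 1×2
Count of 50: 3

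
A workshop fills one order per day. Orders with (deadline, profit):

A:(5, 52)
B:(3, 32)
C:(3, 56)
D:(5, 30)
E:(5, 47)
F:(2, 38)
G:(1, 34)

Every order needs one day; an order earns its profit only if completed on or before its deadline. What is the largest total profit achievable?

227

Take jobs in profit order; each goes to the latest open slot no later than its deadline.
Profit order: C=56 A=52 E=47 F=38 G=34 B=32 D=30
Assign: C→slot 3, A→slot 5, E→slot 4, F→slot 2, G→slot 1, B skipped, D skipped.
Slots: [1:G] [2:F] [3:C] [4:E] [5:A]
Profit = 34 + 38 + 56 + 47 + 52 = 227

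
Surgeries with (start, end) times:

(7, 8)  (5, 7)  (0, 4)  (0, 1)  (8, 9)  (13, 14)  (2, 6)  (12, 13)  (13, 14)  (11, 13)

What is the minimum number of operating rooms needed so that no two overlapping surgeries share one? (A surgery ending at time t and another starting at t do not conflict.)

The answer is the maximum number of intervals overlapping at any instant.
Events (time:±→running): 0:+→1 0:+→2 … peak 2.

2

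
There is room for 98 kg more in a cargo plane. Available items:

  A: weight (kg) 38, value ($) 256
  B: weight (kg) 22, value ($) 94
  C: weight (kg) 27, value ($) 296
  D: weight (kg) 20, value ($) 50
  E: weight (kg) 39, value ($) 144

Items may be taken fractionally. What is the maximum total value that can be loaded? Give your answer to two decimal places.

686.62

Sort by value per unit weight and fill in that order.
Ratios (sorted): C 10.96, A 6.74, B 4.27, E 3.69, D 2.50
take C (27 @ 296); take A (38 @ 256); take B (22 @ 94); take 11/39 of E → 40.62. Capacity used 98/98.
Total value = 686.62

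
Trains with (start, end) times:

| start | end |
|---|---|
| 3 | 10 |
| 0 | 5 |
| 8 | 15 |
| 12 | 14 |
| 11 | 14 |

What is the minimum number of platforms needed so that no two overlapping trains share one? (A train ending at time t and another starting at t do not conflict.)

Count concurrent intervals with a sweep; the peak is the room count.
starts: [0, 3, 8, 11, 12]
ends:   [5, 10, 14, 14, 15]
s0→1 s3→2 e5→1 s8→2 e10→1 s11→2 s12→3  — peak 3.

3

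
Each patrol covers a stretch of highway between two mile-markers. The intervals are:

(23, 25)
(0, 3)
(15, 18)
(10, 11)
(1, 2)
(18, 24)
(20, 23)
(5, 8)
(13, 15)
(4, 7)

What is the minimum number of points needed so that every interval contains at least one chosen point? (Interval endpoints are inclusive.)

5

By right end: [1,2]  [0,3]  [4,7]  [5,8]  [10,11]  [13,15]  [15,18]  [20,23]  [18,24]  [23,25]
[1,2] uncovered → point at 2; [4,7] uncovered → point at 7; [10,11] uncovered → point at 11; [13,15] uncovered → point at 15; [20,23] uncovered → point at 23.
Points: 2, 7, 11, 15, 23 (5 total).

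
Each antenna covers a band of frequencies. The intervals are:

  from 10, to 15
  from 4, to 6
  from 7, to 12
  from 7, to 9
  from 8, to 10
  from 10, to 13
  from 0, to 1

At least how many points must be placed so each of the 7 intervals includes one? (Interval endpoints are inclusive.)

4

Sorted: [0,1] [4,6] [7,9] [8,10] [7,12] [10,13] [10,15]
{[0,1]} hit by 1; {[4,6]} hit by 6; {[7,9],[8,10],[7,12]} hit by 9; {[10,13],[10,15]} hit by 13.
Points: 1, 6, 9, 13 (4 total).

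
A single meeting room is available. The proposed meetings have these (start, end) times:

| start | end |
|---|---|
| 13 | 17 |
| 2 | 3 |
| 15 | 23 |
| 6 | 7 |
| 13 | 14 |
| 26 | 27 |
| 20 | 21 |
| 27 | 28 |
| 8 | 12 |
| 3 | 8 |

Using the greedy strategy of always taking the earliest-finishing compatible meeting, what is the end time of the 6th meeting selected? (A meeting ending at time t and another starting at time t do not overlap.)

By end time: (2,3), (6,7), (3,8), (8,12), (13,14), (13,17), (20,21), (15,23), (26,27), (27,28).
Pick (2,3); next start ≥ 3 → (6,7); next start ≥ 7 → (8,12); next start ≥ 12 → (13,14); next start ≥ 14 → (20,21); next start ≥ 21 → (26,27); next start ≥ 27 → (27,28).
Selected: (2,3) (6,7) (8,12) (13,14) (20,21) (26,27) (27,28)

27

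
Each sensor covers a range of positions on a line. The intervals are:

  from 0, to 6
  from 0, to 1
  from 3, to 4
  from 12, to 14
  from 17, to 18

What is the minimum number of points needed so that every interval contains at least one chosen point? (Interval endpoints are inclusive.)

Process intervals by earliest right end; each time one isn't hit yet, stab at its right endpoint.
Sorted: [0,1] [3,4] [0,6] [12,14] [17,18]
{[0,1]} hit by 1; {[3,4],[0,6]} hit by 4; {[12,14]} hit by 14; {[17,18]} hit by 18.
Points: 1, 4, 14, 18 (4 total).

4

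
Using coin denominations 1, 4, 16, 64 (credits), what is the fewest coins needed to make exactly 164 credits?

164 − 2×64→36 − 2×16→4 − 1×4→0
Total coins = 2 + 2 + 1 = 5

5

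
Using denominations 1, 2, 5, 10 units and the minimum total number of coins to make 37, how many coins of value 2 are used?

1

37 = 3×10 + 1×5 + 1×2
Count of 2: 1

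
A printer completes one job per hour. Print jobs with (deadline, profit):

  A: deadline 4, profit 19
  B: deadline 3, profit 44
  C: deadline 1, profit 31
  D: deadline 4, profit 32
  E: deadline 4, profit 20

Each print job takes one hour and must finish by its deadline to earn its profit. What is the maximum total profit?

Sort by profit descending; place each in the latest free slot ≤ its deadline.
By profit: B(d3,44), D(d4,32), C(d1,31), E(d4,20), A(d4,19)
B→slot 3; D→slot 4; C→slot 1; E→slot 2; A skipped.
Profit = 31 + 20 + 44 + 32 = 127

127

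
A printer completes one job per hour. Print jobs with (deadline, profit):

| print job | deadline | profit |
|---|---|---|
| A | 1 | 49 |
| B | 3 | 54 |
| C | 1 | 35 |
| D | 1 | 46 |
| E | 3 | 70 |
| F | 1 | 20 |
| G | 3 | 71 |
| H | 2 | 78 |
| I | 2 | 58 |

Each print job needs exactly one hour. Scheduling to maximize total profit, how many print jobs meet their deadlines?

3

Sort by profit descending; place each in the latest free slot ≤ its deadline.
By profit: H(d2,78), G(d3,71), E(d3,70), I(d2,58), B(d3,54), A(d1,49), D(d1,46), C(d1,35), F(d1,20)
H→slot 2; G→slot 3; E→slot 1; I skipped; B skipped; A skipped; D skipped; C skipped; F skipped.
3 of 9 scheduled.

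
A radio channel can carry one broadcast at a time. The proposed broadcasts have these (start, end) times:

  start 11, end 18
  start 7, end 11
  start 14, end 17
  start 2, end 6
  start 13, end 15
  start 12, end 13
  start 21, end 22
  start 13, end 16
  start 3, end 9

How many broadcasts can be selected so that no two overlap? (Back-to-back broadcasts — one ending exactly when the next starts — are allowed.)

5

Sort by end time and greedily take each interval whose start is ≥ the last chosen end.
By end time: (2,6), (3,9), (7,11), (12,13), (13,15), (13,16), (14,17), (11,18), (21,22).
Pick (2,6); next start ≥ 6 → (7,11); next start ≥ 11 → (12,13); next start ≥ 13 → (13,15); next start ≥ 15 → (21,22).
Selected 5 broadcasts.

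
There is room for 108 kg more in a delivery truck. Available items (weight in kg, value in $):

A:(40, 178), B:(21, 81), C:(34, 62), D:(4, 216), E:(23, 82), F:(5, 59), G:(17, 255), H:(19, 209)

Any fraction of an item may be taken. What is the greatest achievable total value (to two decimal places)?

Greedy by value/weight ratio, highest first.
Order: D (216/4=54.00) > G (255/17=15.00) > F (59/5=11.80) > H (209/19=11.00) > A (178/40=4.45) > B (81/21=3.86) > E (82/23=3.57) > C (62/34=1.82)
Fill: take D (4 @ 216) → take G (17 @ 255) → take F (5 @ 59) → take H (19 @ 209) → take A (40 @ 178) → take B (21 @ 81) → take 2/23 of E → 7.13; 108/108 used.
Total value = 1005.13

1005.13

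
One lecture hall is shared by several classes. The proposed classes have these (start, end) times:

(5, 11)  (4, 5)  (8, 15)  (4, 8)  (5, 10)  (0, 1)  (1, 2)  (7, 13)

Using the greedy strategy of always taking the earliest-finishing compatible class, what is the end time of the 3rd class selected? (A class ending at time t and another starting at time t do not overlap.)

Order by finish time; keep every interval that doesn't clash with the previous kept one.
Sorted by end: (0,1)  (1,2)  (4,5)  (4,8)  (5,10)  (5,11)  (7,13)  (8,15)
take (0,1); take (1,2); take (4,5); take (5,10); skip (8,15).
Selected: (0,1) (1,2) (4,5) (5,10)

5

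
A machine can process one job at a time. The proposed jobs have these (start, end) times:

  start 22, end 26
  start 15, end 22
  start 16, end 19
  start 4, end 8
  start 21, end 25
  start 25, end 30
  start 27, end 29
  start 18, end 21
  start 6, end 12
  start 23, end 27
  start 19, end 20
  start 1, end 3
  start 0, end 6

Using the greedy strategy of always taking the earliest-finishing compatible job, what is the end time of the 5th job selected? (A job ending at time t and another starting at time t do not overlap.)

25

Sorted by end: (1,3)  (0,6)  (4,8)  (6,12)  (16,19)  (19,20)  (18,21)  (15,22)  (21,25)  (22,26)  (23,27)  (27,29)  (25,30)
take (1,3); skip (0,6); take (4,8); take (16,19); take (19,20); skip (18,21); take (21,25); take (27,29); skip (25,30).
Selected: (1,3) (4,8) (16,19) (19,20) (21,25) (27,29)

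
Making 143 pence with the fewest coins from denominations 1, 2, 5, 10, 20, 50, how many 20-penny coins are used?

2

Greedy: take as many of the largest coin as possible, then repeat with the remainder.
143 = 2×50 + 2×20 + 1×2 + 1×1
Count of 20: 2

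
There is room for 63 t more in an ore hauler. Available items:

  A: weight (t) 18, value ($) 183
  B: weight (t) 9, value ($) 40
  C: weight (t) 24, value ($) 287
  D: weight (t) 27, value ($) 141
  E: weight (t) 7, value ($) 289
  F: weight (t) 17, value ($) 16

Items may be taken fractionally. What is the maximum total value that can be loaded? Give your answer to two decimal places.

832.11

Order: E (289/7=41.29) > C (287/24=11.96) > A (183/18=10.17) > D (141/27=5.22) > B (40/9=4.44) > F (16/17=0.94)
Fill: take E (7 @ 289) → take C (24 @ 287) → take A (18 @ 183) → take 14/27 of D → 73.11; 63/63 used.
Total value = 832.11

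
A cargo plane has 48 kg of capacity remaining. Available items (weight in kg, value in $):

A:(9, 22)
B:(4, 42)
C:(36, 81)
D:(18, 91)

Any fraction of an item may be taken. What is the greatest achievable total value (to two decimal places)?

Sort by value per unit weight and fill in that order.
Order: B (42/4=10.50) > D (91/18=5.06) > A (22/9=2.44) > C (81/36=2.25)
Fill: take B (4 @ 42) → take D (18 @ 91) → take A (9 @ 22) → take 17/36 of C → 38.25; 48/48 used.
Total value = 193.25

193.25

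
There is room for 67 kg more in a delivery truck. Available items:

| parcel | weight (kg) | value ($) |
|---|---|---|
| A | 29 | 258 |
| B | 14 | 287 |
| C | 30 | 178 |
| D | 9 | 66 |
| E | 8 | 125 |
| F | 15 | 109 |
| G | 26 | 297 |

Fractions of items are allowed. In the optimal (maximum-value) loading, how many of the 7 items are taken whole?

3

Sort by value per unit weight and fill in that order.
Ratios (sorted): B 20.50, E 15.62, G 11.42, A 8.90, D 7.33, F 7.27, C 5.93
take B (14 @ 287); take E (8 @ 125); take G (26 @ 297); take 19/29 of A → 169.03. Capacity used 67/67.
3 item(s) taken whole; one partial (take 19/29 of A).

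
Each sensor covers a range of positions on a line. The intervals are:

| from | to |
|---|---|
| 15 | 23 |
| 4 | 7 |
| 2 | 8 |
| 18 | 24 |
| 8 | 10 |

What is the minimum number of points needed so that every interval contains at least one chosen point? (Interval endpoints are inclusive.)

Sort by right endpoint; whenever an interval is uncovered, place a point at its right end.
Sorted: [4,7] [2,8] [8,10] [15,23] [18,24]
{[4,7],[2,8]} hit by 7; {[8,10]} hit by 10; {[15,23],[18,24]} hit by 23.
Points: 7, 10, 23 (3 total).

3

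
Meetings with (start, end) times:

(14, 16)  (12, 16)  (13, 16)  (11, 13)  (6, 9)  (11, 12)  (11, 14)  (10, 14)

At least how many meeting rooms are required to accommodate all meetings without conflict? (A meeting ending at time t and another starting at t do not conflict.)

4

Count concurrent intervals with a sweep; the peak is the room count.
starts: [6, 10, 11, 11, 11, 12, 13, 14]
ends:   [9, 12, 13, 14, 14, 16, 16, 16]
s6→1 e9→0 s10→1 s11→2 s11→3 s11→4  — peak 4.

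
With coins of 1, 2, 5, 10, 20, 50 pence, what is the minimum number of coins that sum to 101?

Use the largest denomination that fits, subtract, and repeat.
101 = 2×50 + 1×1
Total coins = 2 + 1 = 3

3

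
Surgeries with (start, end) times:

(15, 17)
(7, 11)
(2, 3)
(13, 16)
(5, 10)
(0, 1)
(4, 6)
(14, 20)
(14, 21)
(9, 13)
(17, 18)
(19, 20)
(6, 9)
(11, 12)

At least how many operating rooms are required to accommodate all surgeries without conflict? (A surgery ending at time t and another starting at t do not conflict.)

starts: [0, 2, 4, 5, 6, 7, 9, 11, 13, 14, 14, 15, 17, 19]
ends:   [1, 3, 6, 9, 10, 11, 12, 13, 16, 17, 18, 20, 20, 21]
s0→1 e1→0 s2→1 e3→0 s4→1 s5→2 e6→1 s6→2 s7→3 e9→2 s9→3 e10→2 e11→1 s11→2 e12→1 e13→0 s13→1 s14→2 s14→3 s15→4  — peak 4.

4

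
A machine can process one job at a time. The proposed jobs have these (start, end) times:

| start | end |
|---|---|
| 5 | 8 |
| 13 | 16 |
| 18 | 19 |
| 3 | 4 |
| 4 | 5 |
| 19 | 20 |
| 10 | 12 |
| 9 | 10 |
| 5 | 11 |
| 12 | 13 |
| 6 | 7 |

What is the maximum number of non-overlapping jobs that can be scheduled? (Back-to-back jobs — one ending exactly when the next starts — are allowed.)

By end time: (3,4), (4,5), (6,7), (5,8), (9,10), (5,11), (10,12), (12,13), (13,16), (18,19), (19,20).
Pick (3,4); next start ≥ 4 → (4,5); next start ≥ 5 → (6,7); next start ≥ 7 → (9,10); next start ≥ 10 → (10,12); next start ≥ 12 → (12,13); next start ≥ 13 → (13,16); next start ≥ 16 → (18,19); next start ≥ 19 → (19,20).
Selected 9 jobs.

9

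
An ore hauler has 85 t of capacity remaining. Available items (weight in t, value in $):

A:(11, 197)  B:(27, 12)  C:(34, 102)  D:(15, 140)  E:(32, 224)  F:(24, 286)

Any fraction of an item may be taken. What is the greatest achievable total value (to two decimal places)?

856.00

Ratios (sorted): A 17.91, F 11.92, D 9.33, E 7.00, C 3.00, B 0.44
take A (11 @ 197); take F (24 @ 286); take D (15 @ 140); take E (32 @ 224); take 3/34 of C → 9.00. Capacity used 85/85.
Total value = 856.00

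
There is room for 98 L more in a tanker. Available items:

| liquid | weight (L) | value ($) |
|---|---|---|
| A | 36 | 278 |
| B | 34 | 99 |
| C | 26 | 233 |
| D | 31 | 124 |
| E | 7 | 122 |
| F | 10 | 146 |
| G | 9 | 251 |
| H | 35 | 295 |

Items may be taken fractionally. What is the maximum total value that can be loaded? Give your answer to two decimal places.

1131.94

Greedy by value/weight ratio, highest first.
Order: G (251/9=27.89) > E (122/7=17.43) > F (146/10=14.60) > C (233/26=8.96) > H (295/35=8.43) > A (278/36=7.72) > D (124/31=4.00) > B (99/34=2.91)
Fill: take G (9 @ 251) → take E (7 @ 122) → take F (10 @ 146) → take C (26 @ 233) → take H (35 @ 295) → take 11/36 of A → 84.94; 98/98 used.
Total value = 1131.94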